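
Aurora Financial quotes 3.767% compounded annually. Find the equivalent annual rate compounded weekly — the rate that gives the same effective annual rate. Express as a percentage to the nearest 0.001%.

Compounded annually, EAR = nominal = 0.037670.
Solve (1 + r/52)^52 = 1.037670: r/52 = 1.037670^(1/52) − 1 = 0.000711, so r = 0.036991 = 3.699%.

3.699%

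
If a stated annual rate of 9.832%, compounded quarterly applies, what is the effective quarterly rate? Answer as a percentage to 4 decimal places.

2.4580%

With a nominal annual rate compounded quarterly, the periodic rate is the nominal rate divided by 4.
i = 0.09832 / 4 = 0.0245800 = 2.4580%.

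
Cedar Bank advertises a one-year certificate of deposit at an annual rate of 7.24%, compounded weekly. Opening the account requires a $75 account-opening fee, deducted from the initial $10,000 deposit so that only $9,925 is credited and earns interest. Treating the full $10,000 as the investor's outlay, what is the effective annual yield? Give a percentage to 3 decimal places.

Value after one year: 9,925 × (1 + 0.0724/52)^52 = 9,925 × 1.075031 = $10,669.68.
Effective yield on the $10,000 outlay: 10,669.68 / 10,000 − 1 = 0.066968 = 6.697%.

6.697%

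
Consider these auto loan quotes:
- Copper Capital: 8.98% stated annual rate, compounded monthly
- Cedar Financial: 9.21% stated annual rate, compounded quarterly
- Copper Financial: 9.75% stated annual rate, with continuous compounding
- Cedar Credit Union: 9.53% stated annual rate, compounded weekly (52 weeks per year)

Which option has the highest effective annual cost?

Copper Capital: (1 + 0.0898/12)^12 − 1 = 9.359%
Cedar Financial: (1 + 0.0921/4)^4 − 1 = 9.533%
Copper Financial: e^0.0975 − 1 = 10.241%
Cedar Credit Union: (1 + 0.0953/52)^52 − 1 = 9.989%
The highest effective annual rate is Copper Financial at 10.241%.

Copper Financial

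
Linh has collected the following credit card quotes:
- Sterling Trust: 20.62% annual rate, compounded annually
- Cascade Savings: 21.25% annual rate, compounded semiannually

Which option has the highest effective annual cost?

Cascade Savings

Sterling Trust: compounded annually, EAR = 20.620%
Cascade Savings: (1 + 0.2125/2)^2 − 1 = 22.379%
The highest effective annual rate is Cascade Savings at 22.379%.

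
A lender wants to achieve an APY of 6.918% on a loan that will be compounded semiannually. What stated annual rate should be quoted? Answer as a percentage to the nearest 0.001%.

(1 + r/2)^2 − 1 = 0.06918, so 1 + r/2 = 1.06918^(1/2).
r/2 = 0.034012, so r = 0.068023 = 6.802%.

6.802%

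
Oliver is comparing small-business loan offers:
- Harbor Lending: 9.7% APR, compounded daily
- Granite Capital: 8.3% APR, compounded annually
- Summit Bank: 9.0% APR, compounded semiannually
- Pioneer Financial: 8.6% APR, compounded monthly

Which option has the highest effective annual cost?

Harbor Lending: (1 + 0.097/365)^365 − 1 = 10.185%
Granite Capital: compounded annually, EAR = 8.300%
Summit Bank: (1 + 0.090/2)^2 − 1 = 9.202%
Pioneer Financial: (1 + 0.086/12)^12 − 1 = 8.947%
The highest effective annual rate is Harbor Lending at 10.185%.

Harbor Lending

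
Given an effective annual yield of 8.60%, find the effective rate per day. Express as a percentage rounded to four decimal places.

0.0226%

The per-day rate i satisfies (1 + i)^365 = 1 + 0.0860.
i = 1.0860^(1/365) − 1 = 0.0002261 = 0.0226%.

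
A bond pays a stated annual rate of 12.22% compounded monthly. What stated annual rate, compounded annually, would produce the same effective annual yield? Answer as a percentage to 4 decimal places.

EAR = (1 + 0.1222/12)^12 − 1 = 0.129282.
Compounded annually, the equivalent nominal rate is the EAR itself: 12.9282%.

12.9282%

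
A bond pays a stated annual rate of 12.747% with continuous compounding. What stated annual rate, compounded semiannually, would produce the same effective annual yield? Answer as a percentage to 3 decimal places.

EAR under continuous compounding: e^0.12747 − 1 = 0.135951.
Solve (1 + r/2)^2 = 1.135951: r/2 = 1.135951^(1/2) − 1 = 0.065810, so r = 0.131620 = 13.162%.

13.162%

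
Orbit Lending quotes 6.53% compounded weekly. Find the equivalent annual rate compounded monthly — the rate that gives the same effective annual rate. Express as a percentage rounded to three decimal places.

6.544%

EAR = (1 + 0.0653/52)^52 − 1 = 0.067435.
Solve (1 + r/12)^12 = 1.067435: r/12 = 1.067435^(1/12) − 1 = 0.005453, so r = 0.065437 = 6.544%.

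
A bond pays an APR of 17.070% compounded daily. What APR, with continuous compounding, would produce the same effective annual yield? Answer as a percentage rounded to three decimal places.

17.066%

EAR = (1 + 0.17070/365)^365 − 1 = 0.186088.
Equivalent continuous rate: r = ln(1 + 0.186088) = 0.170660 = 17.066%.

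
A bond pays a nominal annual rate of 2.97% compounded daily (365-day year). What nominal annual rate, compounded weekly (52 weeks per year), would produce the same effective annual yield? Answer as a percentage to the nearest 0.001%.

2.971%

EAR = (1 + 0.0297/365)^365 − 1 = 0.030144.
Solve (1 + r/52)^52 = 1.030144: r/52 = 1.030144^(1/52) − 1 = 0.000571, so r = 0.029707 = 2.971%.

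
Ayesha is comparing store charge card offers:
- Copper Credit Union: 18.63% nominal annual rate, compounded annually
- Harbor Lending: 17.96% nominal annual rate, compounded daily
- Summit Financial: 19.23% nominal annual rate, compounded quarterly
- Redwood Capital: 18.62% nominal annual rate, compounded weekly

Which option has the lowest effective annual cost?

Copper Credit Union

Copper Credit Union: compounded annually, EAR = 18.630%
Harbor Lending: (1 + 0.1796/365)^365 − 1 = 19.669%
Summit Financial: (1 + 0.1923/4)^4 − 1 = 20.662%
Redwood Capital: (1 + 0.1862/52)^52 − 1 = 20.426%
The lowest effective annual rate is Copper Credit Union at 18.630%.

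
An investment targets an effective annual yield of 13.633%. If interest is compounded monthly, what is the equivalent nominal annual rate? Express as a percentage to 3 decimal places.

(1 + r/12)^12 − 1 = 0.13633, so 1 + r/12 = 1.13633^(1/12).
r/12 = 0.010707, so r = 0.128487 = 12.849%.

12.849%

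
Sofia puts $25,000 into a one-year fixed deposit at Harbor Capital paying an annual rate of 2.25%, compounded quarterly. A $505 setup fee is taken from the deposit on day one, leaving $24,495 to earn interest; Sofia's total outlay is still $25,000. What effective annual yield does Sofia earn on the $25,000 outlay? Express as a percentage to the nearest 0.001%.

0.203%

Value after one year: 24,495 × (1 + 0.0225/4)^4 = 24,495 × 1.022691 = $25,050.81.
Effective yield on the $25,000 outlay: 25,050.81 / 25,000 − 1 = 0.002032 = 0.203%.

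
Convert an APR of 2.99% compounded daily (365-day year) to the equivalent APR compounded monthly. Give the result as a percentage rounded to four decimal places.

EAR = (1 + 0.0299/365)^365 − 1 = 0.030350.
Solve (1 + r/12)^12 = 1.030350: r/12 = 1.030350^(1/12) − 1 = 0.002495, so r = 0.029936 = 2.9936%.

2.9936%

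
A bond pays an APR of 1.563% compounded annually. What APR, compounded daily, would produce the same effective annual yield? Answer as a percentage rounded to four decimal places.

Compounded annually, EAR = nominal = 0.015630.
Solve (1 + r/365)^365 = 1.015630: r/365 = 1.015630^(1/365) − 1 = 0.000042, so r = 0.015509 = 1.5509%.

1.5509%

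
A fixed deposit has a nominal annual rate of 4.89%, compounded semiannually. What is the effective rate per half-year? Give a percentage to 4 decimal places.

2.4450%

With a nominal annual rate compounded semiannually, the periodic rate is the nominal rate divided by 2.
i = 0.0489 / 2 = 0.0244500 = 2.4450%.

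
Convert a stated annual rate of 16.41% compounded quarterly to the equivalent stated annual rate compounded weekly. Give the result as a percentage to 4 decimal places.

16.1072%

EAR = (1 + 0.1641/4)^4 − 1 = 0.174477.
Solve (1 + r/52)^52 = 1.174477: r/52 = 1.174477^(1/52) − 1 = 0.003098, so r = 0.161072 = 16.1072%.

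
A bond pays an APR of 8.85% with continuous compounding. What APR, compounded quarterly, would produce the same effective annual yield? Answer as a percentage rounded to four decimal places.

8.9486%

EAR under continuous compounding: e^0.0885 − 1 = 0.092534.
Solve (1 + r/4)^4 = 1.092534: r/4 = 1.092534^(1/4) − 1 = 0.022372, so r = 0.089486 = 8.9486%.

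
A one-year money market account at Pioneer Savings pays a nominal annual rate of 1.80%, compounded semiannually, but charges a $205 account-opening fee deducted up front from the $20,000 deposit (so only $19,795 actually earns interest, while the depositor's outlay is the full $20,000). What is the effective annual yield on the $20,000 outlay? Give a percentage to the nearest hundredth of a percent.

Value after one year: 19,795 × (1 + 0.0180/2)^2 = 19,795 × 1.018081 = $20,152.91.
Effective yield on the $20,000 outlay: 20,152.91 / 20,000 − 1 = 0.007646 = 0.76%.

0.76%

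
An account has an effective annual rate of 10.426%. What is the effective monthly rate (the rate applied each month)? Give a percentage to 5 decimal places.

The per-month rate i satisfies (1 + i)^12 = 1 + 0.10426.
i = 1.10426^(1/12) − 1 = 0.0082989 = 0.82989%.

0.82989%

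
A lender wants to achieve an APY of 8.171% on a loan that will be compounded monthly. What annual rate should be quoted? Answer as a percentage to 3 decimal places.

7.880%

(1 + r/12)^12 − 1 = 0.08171, so 1 + r/12 = 1.08171^(1/12).
r/12 = 0.006567, so r = 0.078801 = 7.880%.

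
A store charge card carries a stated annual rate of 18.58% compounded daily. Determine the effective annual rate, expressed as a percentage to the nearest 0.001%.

EAR = (1 + 0.1858/365)^365 − 1.
= 1.204124 − 1 = 20.412%.

20.412%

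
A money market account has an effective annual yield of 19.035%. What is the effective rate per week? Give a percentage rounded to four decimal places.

The per-week rate i satisfies (1 + i)^52 = 1 + 0.19035.
i = 1.19035^(1/52) − 1 = 0.0033565 = 0.3357%.

0.3357%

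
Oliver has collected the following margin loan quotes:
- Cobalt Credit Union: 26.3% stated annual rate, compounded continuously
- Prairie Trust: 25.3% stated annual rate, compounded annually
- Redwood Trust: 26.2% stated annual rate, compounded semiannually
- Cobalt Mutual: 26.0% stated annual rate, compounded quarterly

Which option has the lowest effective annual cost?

Cobalt Credit Union: e^0.263 − 1 = 30.083%
Prairie Trust: compounded annually, EAR = 25.300%
Redwood Trust: (1 + 0.262/2)^2 − 1 = 27.916%
Cobalt Mutual: (1 + 0.260/4)^4 − 1 = 28.647%
The lowest effective annual rate is Prairie Trust at 25.300%.

Prairie Trust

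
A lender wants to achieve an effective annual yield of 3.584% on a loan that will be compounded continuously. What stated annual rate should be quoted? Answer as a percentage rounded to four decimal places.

Continuous: nominal r satisfies e^r − 1 = 0.03584.
r = ln(1 + 0.03584) = ln(1.03584) = 0.035213 = 3.5213%.

3.5213%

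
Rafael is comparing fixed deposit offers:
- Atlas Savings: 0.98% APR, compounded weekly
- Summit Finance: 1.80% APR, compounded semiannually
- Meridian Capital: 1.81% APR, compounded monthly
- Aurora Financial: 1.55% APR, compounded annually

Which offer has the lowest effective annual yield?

Atlas Savings

Atlas Savings: (1 + 0.0098/52)^52 − 1 = 0.985%
Summit Finance: (1 + 0.0180/2)^2 − 1 = 1.808%
Meridian Capital: (1 + 0.0181/12)^12 − 1 = 1.825%
Aurora Financial: compounded annually, EAR = 1.550%
The lowest effective annual rate is Atlas Savings at 0.985%.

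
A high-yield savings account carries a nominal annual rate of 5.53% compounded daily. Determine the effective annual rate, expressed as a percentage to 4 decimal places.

EAR = (1 + 0.0553/365)^365 − 1.
= 1.056853 − 1 = 5.6853%.

5.6853%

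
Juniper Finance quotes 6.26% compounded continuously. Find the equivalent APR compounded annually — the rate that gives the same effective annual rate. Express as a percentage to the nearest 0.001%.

6.460%

EAR under continuous compounding: e^0.0626 − 1 = 0.064601.
Compounded annually, the equivalent nominal rate is the EAR itself: 6.460%.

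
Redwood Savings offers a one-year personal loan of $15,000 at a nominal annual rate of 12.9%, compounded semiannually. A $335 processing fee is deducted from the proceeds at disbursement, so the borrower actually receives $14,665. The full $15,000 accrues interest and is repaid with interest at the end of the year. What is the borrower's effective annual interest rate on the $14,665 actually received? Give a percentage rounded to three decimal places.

Amount owed after one year: 15,000 × (1 + 0.129/2)^2 = 15,000 × 1.133160 = $16,997.40.
Effective rate on net proceeds: 16,997.40 / 14,665 − 1 = 0.159046 = 15.905%.

15.905%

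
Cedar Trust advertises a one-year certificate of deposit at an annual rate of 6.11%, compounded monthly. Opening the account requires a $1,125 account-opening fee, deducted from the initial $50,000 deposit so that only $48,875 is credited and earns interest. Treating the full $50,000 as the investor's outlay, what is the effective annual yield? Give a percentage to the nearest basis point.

Value after one year: 48,875 × (1 + 0.0611/12)^12 = 48,875 × 1.062840 = $51,946.33.
Effective yield on the $50,000 outlay: 51,946.33 / 50,000 − 1 = 0.038927 = 3.89%.

3.89%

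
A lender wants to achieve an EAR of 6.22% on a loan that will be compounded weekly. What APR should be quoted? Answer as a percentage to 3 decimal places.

6.038%

(1 + r/52)^52 − 1 = 0.0622, so 1 + r/52 = 1.0622^(1/52).
r/52 = 0.001161, so r = 0.060377 = 6.038%.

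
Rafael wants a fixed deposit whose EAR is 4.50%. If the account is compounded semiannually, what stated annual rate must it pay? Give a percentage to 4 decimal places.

4.4505%

(1 + r/2)^2 − 1 = 0.0450, so 1 + r/2 = 1.0450^(1/2).
r/2 = 0.022252, so r = 0.044505 = 4.4505%.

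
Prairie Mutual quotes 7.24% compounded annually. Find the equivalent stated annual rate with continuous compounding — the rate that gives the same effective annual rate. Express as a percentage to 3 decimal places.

6.990%

Compounded annually, EAR = nominal = 0.072400.
Equivalent continuous rate: r = ln(1 + 0.072400) = 0.069899 = 6.990%.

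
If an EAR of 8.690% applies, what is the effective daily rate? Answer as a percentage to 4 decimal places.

The per-day rate i satisfies (1 + i)^365 = 1 + 0.08690.
i = 1.08690^(1/365) − 1 = 0.0002283 = 0.0228%.

0.0228%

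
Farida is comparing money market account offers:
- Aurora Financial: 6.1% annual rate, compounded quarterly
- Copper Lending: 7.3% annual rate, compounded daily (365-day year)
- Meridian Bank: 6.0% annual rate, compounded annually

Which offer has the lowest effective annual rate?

Aurora Financial: (1 + 0.061/4)^4 − 1 = 6.241%
Copper Lending: (1 + 0.073/365)^365 − 1 = 7.572%
Meridian Bank: compounded annually, EAR = 6.000%
The lowest effective annual rate is Meridian Bank at 6.000%.

Meridian Bank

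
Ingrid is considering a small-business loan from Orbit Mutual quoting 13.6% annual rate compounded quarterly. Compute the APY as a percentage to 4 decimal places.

EAR = (1 + 0.136/4)^4 − 1.
= 1.143095 − 1 = 14.3095%.

14.3095%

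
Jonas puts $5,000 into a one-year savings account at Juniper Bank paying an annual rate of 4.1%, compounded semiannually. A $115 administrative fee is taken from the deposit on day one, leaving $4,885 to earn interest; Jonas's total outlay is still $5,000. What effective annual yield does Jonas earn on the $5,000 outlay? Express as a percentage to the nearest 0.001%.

Value after one year: 4,885 × (1 + 0.041/2)^2 = 4,885 × 1.041420 = $5,087.34.
Effective yield on the $5,000 outlay: 5,087.34 / 5,000 − 1 = 0.017468 = 1.747%.

1.747%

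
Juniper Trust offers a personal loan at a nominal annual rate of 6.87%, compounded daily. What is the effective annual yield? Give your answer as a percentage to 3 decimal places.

EAR = (1 + 0.0687/365)^365 − 1.
= 1.071108 − 1 = 7.111%.

7.111%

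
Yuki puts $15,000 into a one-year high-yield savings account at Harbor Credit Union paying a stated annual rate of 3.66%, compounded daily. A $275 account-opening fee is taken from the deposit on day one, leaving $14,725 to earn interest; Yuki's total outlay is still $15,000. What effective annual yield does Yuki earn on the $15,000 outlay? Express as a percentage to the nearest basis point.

1.83%

Value after one year: 14,725 × (1 + 0.0366/365)^365 = 14,725 × 1.037276 = $15,273.89.
Effective yield on the $15,000 outlay: 15,273.89 / 15,000 − 1 = 0.018259 = 1.83%.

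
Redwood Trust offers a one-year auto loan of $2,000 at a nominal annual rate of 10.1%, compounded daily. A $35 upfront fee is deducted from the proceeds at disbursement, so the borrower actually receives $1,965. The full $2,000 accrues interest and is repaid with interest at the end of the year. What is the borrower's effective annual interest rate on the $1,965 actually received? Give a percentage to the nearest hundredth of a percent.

Amount owed after one year: 2,000 × (1 + 0.101/365)^365 = 2,000 × 1.106261 = $2,212.52.
Effective rate on net proceeds: 2,212.52 / 1,965 − 1 = 0.125966 = 12.60%.

12.60%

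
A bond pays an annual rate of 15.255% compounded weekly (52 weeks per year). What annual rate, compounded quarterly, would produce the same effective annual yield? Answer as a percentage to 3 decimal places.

15.526%

EAR = (1 + 0.15255/52)^52 − 1 = 0.164541.
Solve (1 + r/4)^4 = 1.164541: r/4 = 1.164541^(1/4) − 1 = 0.038816, so r = 0.155264 = 15.526%.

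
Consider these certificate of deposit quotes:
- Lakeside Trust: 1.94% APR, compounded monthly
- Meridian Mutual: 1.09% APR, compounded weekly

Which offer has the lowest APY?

Meridian Mutual

Lakeside Trust: (1 + 0.0194/12)^12 − 1 = 1.957%
Meridian Mutual: (1 + 0.0109/52)^52 − 1 = 1.096%
The lowest effective annual rate is Meridian Mutual at 1.096%.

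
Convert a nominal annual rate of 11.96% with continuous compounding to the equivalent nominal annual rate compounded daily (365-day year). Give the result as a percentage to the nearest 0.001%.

11.962%

EAR under continuous compounding: e^0.1196 − 1 = 0.127046.
Solve (1 + r/365)^365 = 1.127046: r/365 = 1.127046^(1/365) − 1 = 0.000328, so r = 0.119620 = 11.962%.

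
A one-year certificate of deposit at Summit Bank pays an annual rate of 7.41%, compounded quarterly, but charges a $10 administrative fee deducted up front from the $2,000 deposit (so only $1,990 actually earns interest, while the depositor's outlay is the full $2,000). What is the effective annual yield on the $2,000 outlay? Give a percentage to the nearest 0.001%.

7.080%

Value after one year: 1,990 × (1 + 0.0741/4)^4 = 1,990 × 1.076185 = $2,141.61.
Effective yield on the $2,000 outlay: 2,141.61 / 2,000 − 1 = 0.070804 = 7.080%.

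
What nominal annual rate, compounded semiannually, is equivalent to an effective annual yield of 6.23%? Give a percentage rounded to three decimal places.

(1 + r/2)^2 − 1 = 0.0623, so 1 + r/2 = 1.0623^(1/2).
r/2 = 0.030679, so r = 0.061359 = 6.136%.

6.136%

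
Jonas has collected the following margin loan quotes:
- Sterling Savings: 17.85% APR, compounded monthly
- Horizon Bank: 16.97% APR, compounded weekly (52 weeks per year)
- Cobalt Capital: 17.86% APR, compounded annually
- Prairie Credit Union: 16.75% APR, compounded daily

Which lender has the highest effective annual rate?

Sterling Savings

Sterling Savings: (1 + 0.1785/12)^12 − 1 = 19.385%
Horizon Bank: (1 + 0.1697/52)^52 − 1 = 18.462%
Cobalt Capital: compounded annually, EAR = 17.860%
Prairie Credit Union: (1 + 0.1675/365)^365 − 1 = 18.230%
The highest effective annual rate is Sterling Savings at 19.385%.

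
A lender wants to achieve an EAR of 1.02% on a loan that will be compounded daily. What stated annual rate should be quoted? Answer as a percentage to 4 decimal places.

1.0148%

(1 + r/365)^365 − 1 = 0.0102, so 1 + r/365 = 1.0102^(1/365).
r/365 = 0.000028, so r = 0.010148 = 1.0148%.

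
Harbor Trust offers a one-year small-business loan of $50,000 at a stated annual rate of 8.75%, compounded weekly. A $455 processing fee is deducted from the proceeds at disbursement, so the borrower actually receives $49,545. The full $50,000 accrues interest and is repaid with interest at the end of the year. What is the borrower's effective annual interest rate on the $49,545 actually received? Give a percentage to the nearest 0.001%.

Amount owed after one year: 50,000 × (1 + 0.0875/52)^52 = 50,000 × 1.091362 = $54,568.10.
Effective rate on net proceeds: 54,568.10 / 49,545 − 1 = 0.101385 = 10.138%.

10.138%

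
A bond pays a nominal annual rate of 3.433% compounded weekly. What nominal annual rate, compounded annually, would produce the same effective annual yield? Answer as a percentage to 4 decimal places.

3.4914%

EAR = (1 + 0.03433/52)^52 − 1 = 0.034914.
Compounded annually, the equivalent nominal rate is the EAR itself: 3.4914%.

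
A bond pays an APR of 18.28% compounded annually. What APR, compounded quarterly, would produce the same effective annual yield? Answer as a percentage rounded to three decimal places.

17.146%

Compounded annually, EAR = nominal = 0.182800.
Solve (1 + r/4)^4 = 1.182800: r/4 = 1.182800^(1/4) − 1 = 0.042864, so r = 0.171457 = 17.146%.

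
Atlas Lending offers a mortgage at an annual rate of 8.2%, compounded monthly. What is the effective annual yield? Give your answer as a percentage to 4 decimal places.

EAR = (1 + 0.082/12)^12 − 1.
= 1.085153 − 1 = 8.5153%.

8.5153%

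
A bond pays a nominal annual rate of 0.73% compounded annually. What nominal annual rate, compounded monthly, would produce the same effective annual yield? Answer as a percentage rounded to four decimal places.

0.7276%

Compounded annually, EAR = nominal = 0.007300.
Solve (1 + r/12)^12 = 1.007300: r/12 = 1.007300^(1/12) − 1 = 0.000606, so r = 0.007276 = 0.7276%.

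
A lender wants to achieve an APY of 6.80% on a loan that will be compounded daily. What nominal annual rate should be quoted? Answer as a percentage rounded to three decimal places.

(1 + r/365)^365 − 1 = 0.0680, so 1 + r/365 = 1.0680^(1/365).
r/365 = 0.000180, so r = 0.065794 = 6.579%.

6.579%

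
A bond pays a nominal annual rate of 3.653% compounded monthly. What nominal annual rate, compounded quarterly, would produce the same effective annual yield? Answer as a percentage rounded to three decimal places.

3.664%

EAR = (1 + 0.03653/12)^12 − 1 = 0.037148.
Solve (1 + r/4)^4 = 1.037148: r/4 = 1.037148^(1/4) − 1 = 0.009160, so r = 0.036641 = 3.664%.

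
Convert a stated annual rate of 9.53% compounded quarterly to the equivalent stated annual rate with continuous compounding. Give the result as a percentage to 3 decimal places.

9.418%

EAR = (1 + 0.0953/4)^4 − 1 = 0.098760.
Equivalent continuous rate: r = ln(1 + 0.098760) = 0.094182 = 9.418%.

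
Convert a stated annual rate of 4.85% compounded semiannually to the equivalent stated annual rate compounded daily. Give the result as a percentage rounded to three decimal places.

4.792%

EAR = (1 + 0.0485/2)^2 − 1 = 0.049088.
Solve (1 + r/365)^365 = 1.049088: r/365 = 1.049088^(1/365) − 1 = 0.000131, so r = 0.047924 = 4.792%.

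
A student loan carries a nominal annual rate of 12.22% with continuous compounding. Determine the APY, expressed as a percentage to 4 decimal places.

12.9980%

With continuous compounding, EAR = e^0.1222 − 1.
e^0.1222 = 1.129980, so EAR = 0.129980 = 12.9980%.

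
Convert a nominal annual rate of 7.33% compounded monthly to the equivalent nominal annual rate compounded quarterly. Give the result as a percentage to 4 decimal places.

EAR = (1 + 0.0733/12)^12 − 1 = 0.075813.
Solve (1 + r/4)^4 = 1.075813: r/4 = 1.075813^(1/4) − 1 = 0.018437, so r = 0.073749 = 7.3749%.

7.3749%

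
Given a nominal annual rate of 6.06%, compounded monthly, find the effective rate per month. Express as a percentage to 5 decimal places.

With a nominal annual rate compounded monthly, the periodic rate is the nominal rate divided by 12.
i = 0.0606 / 12 = 0.0050500 = 0.50500%.

0.50500%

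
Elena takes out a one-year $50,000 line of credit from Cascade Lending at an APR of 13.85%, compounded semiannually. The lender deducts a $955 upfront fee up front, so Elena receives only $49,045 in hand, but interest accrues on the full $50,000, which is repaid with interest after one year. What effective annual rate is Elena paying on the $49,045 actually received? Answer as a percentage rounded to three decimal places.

16.556%

Amount owed after one year: 50,000 × (1 + 0.1385/2)^2 = 50,000 × 1.143296 = $57,164.78.
Effective rate on net proceeds: 57,164.78 / 49,045 − 1 = 0.165558 = 16.556%.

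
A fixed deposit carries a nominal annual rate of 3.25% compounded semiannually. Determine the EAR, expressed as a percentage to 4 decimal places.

3.2764%

EAR = (1 + 0.0325/2)^2 − 1.
= 1.032764 − 1 = 3.2764%.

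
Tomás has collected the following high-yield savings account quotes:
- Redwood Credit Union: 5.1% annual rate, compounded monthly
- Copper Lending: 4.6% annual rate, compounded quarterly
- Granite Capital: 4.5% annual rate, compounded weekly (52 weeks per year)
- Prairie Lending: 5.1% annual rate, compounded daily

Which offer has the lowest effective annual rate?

Redwood Credit Union: (1 + 0.051/12)^12 − 1 = 5.221%
Copper Lending: (1 + 0.046/4)^4 − 1 = 4.680%
Granite Capital: (1 + 0.045/52)^52 − 1 = 4.601%
Prairie Lending: (1 + 0.051/365)^365 − 1 = 5.232%
The lowest effective annual rate is Granite Capital at 4.601%.

Granite Capital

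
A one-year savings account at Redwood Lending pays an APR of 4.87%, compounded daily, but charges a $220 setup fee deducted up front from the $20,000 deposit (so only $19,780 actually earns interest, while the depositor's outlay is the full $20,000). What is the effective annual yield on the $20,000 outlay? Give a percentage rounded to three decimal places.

Value after one year: 19,780 × (1 + 0.0487/365)^365 = 19,780 × 1.049902 = $20,767.06.
Effective yield on the $20,000 outlay: 20,767.06 / 20,000 − 1 = 0.038353 = 3.835%.

3.835%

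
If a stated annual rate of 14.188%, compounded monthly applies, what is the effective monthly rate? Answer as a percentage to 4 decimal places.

1.1823%

With a nominal annual rate compounded monthly, the periodic rate is the nominal rate divided by 12.
i = 0.14188 / 12 = 0.0118233 = 1.1823%.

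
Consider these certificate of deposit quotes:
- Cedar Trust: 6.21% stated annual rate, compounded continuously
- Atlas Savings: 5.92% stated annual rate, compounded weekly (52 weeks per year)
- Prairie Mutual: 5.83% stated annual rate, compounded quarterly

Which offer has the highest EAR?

Cedar Trust: e^0.0621 − 1 = 6.407%
Atlas Savings: (1 + 0.0592/52)^52 − 1 = 6.095%
Prairie Mutual: (1 + 0.0583/4)^4 − 1 = 5.959%
The highest effective annual rate is Cedar Trust at 6.407%.

Cedar Trust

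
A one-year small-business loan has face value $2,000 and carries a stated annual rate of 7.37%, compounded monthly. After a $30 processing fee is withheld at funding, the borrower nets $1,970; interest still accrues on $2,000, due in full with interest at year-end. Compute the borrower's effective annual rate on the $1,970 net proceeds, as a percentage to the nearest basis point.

9.26%

Amount owed after one year: 2,000 × (1 + 0.0737/12)^12 = 2,000 × 1.076241 = $2,152.48.
Effective rate on net proceeds: 2,152.48 / 1,970 − 1 = 0.092631 = 9.26%.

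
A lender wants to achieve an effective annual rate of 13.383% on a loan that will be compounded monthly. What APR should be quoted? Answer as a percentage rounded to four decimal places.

(1 + r/12)^12 − 1 = 0.13383, so 1 + r/12 = 1.13383^(1/12).
r/12 = 0.010522, so r = 0.126261 = 12.6261%.

12.6261%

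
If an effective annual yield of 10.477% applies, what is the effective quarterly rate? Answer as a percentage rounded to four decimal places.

2.5222%

The per-quarter rate i satisfies (1 + i)^4 = 1 + 0.10477.
i = 1.10477^(1/4) − 1 = 0.0252221 = 2.5222%.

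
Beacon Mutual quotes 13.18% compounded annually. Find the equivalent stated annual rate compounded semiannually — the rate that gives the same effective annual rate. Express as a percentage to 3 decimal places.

12.772%

Compounded annually, EAR = nominal = 0.131800.
Solve (1 + r/2)^2 = 1.131800: r/2 = 1.131800^(1/2) − 1 = 0.063861, so r = 0.127722 = 12.772%.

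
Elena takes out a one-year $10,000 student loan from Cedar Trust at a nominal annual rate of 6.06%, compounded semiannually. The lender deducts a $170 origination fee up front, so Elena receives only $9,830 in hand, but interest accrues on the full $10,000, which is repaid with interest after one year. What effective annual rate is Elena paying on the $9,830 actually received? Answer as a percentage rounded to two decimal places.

Amount owed after one year: 10,000 × (1 + 0.0606/2)^2 = 10,000 × 1.061518 = $10,615.18.
Effective rate on net proceeds: 10,615.18 / 9,830 − 1 = 0.079876 = 7.99%.

7.99%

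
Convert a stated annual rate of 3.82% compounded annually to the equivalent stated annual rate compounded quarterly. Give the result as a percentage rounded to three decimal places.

Compounded annually, EAR = nominal = 0.038200.
Solve (1 + r/4)^4 = 1.038200: r/4 = 1.038200^(1/4) − 1 = 0.009416, so r = 0.037665 = 3.766%.

3.766%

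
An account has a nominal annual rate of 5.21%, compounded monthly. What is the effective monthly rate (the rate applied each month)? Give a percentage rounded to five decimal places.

0.43417%

With a nominal annual rate compounded monthly, the periodic rate is the nominal rate divided by 12.
i = 0.0521 / 12 = 0.0043417 = 0.43417%.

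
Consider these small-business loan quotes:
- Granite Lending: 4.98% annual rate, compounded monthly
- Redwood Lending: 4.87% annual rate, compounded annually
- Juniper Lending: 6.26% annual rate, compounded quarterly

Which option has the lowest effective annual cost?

Redwood Lending

Granite Lending: (1 + 0.0498/12)^12 − 1 = 5.095%
Redwood Lending: compounded annually, EAR = 4.870%
Juniper Lending: (1 + 0.0626/4)^4 − 1 = 6.408%
The lowest effective annual rate is Redwood Lending at 4.870%.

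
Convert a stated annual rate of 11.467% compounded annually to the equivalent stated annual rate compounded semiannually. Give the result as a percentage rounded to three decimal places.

Compounded annually, EAR = nominal = 0.114670.
Solve (1 + r/2)^2 = 1.114670: r/2 = 1.114670^(1/2) − 1 = 0.055779, so r = 0.111559 = 11.156%.

11.156%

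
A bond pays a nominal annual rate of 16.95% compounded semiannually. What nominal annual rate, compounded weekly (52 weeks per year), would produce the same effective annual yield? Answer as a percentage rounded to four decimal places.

16.2954%

EAR = (1 + 0.1695/2)^2 − 1 = 0.176683.
Solve (1 + r/52)^52 = 1.176683: r/52 = 1.176683^(1/52) − 1 = 0.003134, so r = 0.162954 = 16.2954%.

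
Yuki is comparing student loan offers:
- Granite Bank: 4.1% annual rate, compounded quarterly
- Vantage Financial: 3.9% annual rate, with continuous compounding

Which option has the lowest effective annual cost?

Vantage Financial

Granite Bank: (1 + 0.041/4)^4 − 1 = 4.163%
Vantage Financial: e^0.039 − 1 = 3.977%
The lowest effective annual rate is Vantage Financial at 3.977%.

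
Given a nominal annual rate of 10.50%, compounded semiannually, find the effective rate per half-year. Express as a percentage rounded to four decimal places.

With a nominal annual rate compounded semiannually, the periodic rate is the nominal rate divided by 2.
i = 0.1050 / 2 = 0.0525000 = 5.2500%.

5.2500%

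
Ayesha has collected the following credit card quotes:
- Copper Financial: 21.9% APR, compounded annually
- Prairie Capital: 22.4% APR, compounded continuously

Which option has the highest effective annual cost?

Prairie Capital

Copper Financial: compounded annually, EAR = 21.900%
Prairie Capital: e^0.224 − 1 = 25.107%
The highest effective annual rate is Prairie Capital at 25.107%.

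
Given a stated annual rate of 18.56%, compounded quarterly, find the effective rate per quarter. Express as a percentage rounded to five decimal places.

With a nominal annual rate compounded quarterly, the periodic rate is the nominal rate divided by 4.
i = 0.1856 / 4 = 0.0464000 = 4.64000%.

4.64000%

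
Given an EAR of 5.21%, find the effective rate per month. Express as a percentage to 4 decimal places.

0.4241%

The per-month rate i satisfies (1 + i)^12 = 1 + 0.0521.
i = 1.0521^(1/12) − 1 = 0.0042413 = 0.4241%.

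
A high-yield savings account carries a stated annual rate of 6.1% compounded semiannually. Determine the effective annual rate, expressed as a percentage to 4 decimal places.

6.1930%

EAR = (1 + 0.061/2)^2 − 1.
= 1.061930 − 1 = 6.1930%.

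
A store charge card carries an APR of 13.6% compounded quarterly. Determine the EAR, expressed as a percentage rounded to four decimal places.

EAR = (1 + 0.136/4)^4 − 1.
= (1 + 0.034000)^4 − 1 = 1.143095 − 1 = 14.3095%.

14.3095%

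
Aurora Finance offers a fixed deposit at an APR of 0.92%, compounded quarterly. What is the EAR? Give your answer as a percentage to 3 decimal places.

0.923%

EAR = (1 + 0.0092/4)^4 − 1.
= 1.009232 − 1 = 0.923%.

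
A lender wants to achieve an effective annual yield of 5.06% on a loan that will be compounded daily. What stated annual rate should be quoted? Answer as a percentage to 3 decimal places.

(1 + r/365)^365 − 1 = 0.0506, so 1 + r/365 = 1.0506^(1/365).
r/365 = 0.000135, so r = 0.049365 = 4.936%.

4.936%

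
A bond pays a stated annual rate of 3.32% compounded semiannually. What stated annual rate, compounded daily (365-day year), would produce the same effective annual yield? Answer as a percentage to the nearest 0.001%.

EAR = (1 + 0.0332/2)^2 − 1 = 0.033476.
Solve (1 + r/365)^365 = 1.033476: r/365 = 1.033476^(1/365) − 1 = 0.000090, so r = 0.032929 = 3.293%.

3.293%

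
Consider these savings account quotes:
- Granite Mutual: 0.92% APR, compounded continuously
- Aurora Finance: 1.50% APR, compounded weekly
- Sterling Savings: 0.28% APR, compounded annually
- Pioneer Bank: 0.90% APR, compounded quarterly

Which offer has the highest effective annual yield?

Granite Mutual: e^0.0092 − 1 = 0.924%
Aurora Finance: (1 + 0.0150/52)^52 − 1 = 1.511%
Sterling Savings: compounded annually, EAR = 0.280%
Pioneer Bank: (1 + 0.0090/4)^4 − 1 = 0.903%
The highest effective annual rate is Aurora Finance at 1.511%.

Aurora Finance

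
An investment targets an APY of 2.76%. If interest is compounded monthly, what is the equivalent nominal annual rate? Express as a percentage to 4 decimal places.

(1 + r/12)^12 − 1 = 0.0276, so 1 + r/12 = 1.0276^(1/12).
r/12 = 0.002271, so r = 0.027257 = 2.7257%.

2.7257%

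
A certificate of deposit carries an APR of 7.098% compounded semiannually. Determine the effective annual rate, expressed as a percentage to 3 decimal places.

7.224%

EAR = (1 + 0.07098/2)^2 − 1.
= (1 + 0.035490)^2 − 1 = 1.072240 − 1 = 7.224%.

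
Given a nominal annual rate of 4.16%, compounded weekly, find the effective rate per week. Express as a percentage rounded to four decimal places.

With a nominal annual rate compounded weekly, the periodic rate is the nominal rate divided by 52.
i = 0.0416 / 52 = 0.0008000 = 0.0800%.

0.0800%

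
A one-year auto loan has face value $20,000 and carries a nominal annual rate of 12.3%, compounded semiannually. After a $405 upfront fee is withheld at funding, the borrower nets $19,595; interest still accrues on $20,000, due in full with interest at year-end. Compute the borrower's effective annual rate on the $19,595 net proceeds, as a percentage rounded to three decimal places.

Amount owed after one year: 20,000 × (1 + 0.123/2)^2 = 20,000 × 1.126782 = $22,535.65.
Effective rate on net proceeds: 22,535.65 / 19,595 − 1 = 0.150071 = 15.007%.

15.007%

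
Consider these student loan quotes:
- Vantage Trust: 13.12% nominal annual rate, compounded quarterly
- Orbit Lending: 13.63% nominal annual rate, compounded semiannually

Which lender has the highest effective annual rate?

Orbit Lending

Vantage Trust: (1 + 0.1312/4)^4 − 1 = 13.780%
Orbit Lending: (1 + 0.1363/2)^2 − 1 = 14.094%
The highest effective annual rate is Orbit Lending at 14.094%.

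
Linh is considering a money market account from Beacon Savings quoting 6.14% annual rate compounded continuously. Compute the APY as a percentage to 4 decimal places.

6.3324%

With continuous compounding, EAR = e^0.0614 − 1.
e^0.0614 = 1.063324, so EAR = 0.063324 = 6.3324%.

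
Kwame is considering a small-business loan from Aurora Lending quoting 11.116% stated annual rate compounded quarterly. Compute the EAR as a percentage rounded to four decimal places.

EAR = (1 + 0.11116/4)^4 − 1.
= (1 + 0.027790)^4 − 1 = 1.115880 − 1 = 11.5880%.

11.5880%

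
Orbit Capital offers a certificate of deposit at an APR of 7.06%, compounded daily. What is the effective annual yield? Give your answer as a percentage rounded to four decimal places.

EAR = (1 + 0.0706/365)^365 − 1.
= (1 + 0.000193)^365 − 1 = 1.073145 − 1 = 7.3145%.

7.3145%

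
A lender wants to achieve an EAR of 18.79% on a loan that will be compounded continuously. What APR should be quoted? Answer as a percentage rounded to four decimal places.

Continuous: nominal r satisfies e^r − 1 = 0.1879.
r = ln(1 + 0.1879) = ln(1.1879) = 0.172187 = 17.2187%.

17.2187%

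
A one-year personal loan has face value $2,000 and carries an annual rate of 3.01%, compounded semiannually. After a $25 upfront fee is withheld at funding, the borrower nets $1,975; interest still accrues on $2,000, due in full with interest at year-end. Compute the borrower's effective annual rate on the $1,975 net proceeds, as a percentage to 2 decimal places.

Amount owed after one year: 2,000 × (1 + 0.0301/2)^2 = 2,000 × 1.030327 = $2,060.65.
Effective rate on net proceeds: 2,060.65 / 1,975 − 1 = 0.043369 = 4.34%.

4.34%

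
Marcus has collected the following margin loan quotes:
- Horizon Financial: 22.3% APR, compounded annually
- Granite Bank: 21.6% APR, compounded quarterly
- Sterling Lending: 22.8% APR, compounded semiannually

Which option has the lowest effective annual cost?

Horizon Financial

Horizon Financial: compounded annually, EAR = 22.300%
Granite Bank: (1 + 0.216/4)^4 − 1 = 23.413%
Sterling Lending: (1 + 0.228/2)^2 − 1 = 24.100%
The lowest effective annual rate is Horizon Financial at 22.300%.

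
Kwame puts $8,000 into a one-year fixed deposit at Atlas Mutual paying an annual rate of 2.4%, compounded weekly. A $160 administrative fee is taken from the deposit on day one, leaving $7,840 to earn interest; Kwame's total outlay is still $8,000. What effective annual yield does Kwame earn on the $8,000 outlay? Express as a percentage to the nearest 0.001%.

0.380%

Value after one year: 7,840 × (1 + 0.024/52)^52 = 7,840 × 1.024285 = $8,030.39.
Effective yield on the $8,000 outlay: 8,030.39 / 8,000 − 1 = 0.003799 = 0.380%.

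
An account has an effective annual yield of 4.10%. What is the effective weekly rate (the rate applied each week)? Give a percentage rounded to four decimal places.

The per-week rate i satisfies (1 + i)^52 = 1 + 0.0410.
i = 1.0410^(1/52) − 1 = 0.0007730 = 0.0773%.

0.0773%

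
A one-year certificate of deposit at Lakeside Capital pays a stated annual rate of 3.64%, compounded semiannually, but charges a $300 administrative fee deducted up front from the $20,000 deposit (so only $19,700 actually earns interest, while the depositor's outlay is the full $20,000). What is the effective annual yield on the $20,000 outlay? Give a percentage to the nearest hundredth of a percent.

Value after one year: 19,700 × (1 + 0.0364/2)^2 = 19,700 × 1.036731 = $20,423.61.
Effective yield on the $20,000 outlay: 20,423.61 / 20,000 − 1 = 0.021180 = 2.12%.

2.12%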